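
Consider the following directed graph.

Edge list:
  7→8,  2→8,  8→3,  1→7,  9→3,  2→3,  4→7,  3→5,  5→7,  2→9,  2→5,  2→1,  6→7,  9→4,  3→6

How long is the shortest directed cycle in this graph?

For each vertex v, BFS finds the shortest path from v back to v.
The shortest such closed walk is 8 → 3 → 6 → 7 → 8, length 4.

4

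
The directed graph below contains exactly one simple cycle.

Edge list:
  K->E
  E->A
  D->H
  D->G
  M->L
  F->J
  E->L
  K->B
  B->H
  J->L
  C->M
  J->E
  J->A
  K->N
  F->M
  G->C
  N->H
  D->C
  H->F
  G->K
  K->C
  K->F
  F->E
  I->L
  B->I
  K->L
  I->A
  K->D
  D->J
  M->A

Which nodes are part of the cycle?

DFS with gray/black marking from K:
K gray
  F gray
    E gray
      L gray
      L black
      A gray
      A black
    E black
    J gray
      J→A: A black — skip
      J→E: E black — skip
      J→L: L black — skip
    J black
    M gray
      M→A: A black — skip
      M→L: L black — skip
    M black
  F black
  D gray
    G gray
      C gray
        C→M: M black — skip
      C black
      G→K: K is gray → back edge
Back edge closes the cycle K → D → G → K; its vertices are {D, G, K}.

D, G, K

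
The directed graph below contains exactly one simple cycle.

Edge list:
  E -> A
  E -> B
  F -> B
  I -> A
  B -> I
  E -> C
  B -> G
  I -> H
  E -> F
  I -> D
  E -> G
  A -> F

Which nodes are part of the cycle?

DFS with gray/black marking from B:
B gray
  G gray
  G black
  I gray
    D gray
    D black
    H gray
    H black
    A gray
      F gray
        F→B: B is gray → back edge
Back edge closes the cycle B → I → A → F → B; its vertices are {A, B, F, I}.

A, B, F, I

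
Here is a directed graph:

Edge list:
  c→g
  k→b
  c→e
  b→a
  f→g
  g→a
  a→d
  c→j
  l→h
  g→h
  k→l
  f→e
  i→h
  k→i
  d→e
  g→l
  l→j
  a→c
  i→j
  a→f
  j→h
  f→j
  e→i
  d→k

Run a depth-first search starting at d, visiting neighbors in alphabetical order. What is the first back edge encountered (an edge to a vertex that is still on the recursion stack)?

DFS from d (visiting neighbors in alphabetical order); mark gray on enter, black on exit:
d gray
  e gray
    i gray
      h gray
      h black
      j gray
        j→h: h black — skip
      j black
    i black
  e black
  k gray
    b gray
      a gray
        c gray
          c→e: e black — skip
          g gray
            g→a: a is gray → back edge
First back edge: g → a.

g→a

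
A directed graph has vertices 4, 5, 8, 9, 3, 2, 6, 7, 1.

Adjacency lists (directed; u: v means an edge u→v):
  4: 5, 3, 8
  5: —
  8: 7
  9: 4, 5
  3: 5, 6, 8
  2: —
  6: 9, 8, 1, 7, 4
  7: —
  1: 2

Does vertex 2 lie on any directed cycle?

2 lies on a cycle iff there is a path from 2 back to itself.
Exploring from 2, it never reaches itself; equivalently, its strongly connected component is a singleton.

No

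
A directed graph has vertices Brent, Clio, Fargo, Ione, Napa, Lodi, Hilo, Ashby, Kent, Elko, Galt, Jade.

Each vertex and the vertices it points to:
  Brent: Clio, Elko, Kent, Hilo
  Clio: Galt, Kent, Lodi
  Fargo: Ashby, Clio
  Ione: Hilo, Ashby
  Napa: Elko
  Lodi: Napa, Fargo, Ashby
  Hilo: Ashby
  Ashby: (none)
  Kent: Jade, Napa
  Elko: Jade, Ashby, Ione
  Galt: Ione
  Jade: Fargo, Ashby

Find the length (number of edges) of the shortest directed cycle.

3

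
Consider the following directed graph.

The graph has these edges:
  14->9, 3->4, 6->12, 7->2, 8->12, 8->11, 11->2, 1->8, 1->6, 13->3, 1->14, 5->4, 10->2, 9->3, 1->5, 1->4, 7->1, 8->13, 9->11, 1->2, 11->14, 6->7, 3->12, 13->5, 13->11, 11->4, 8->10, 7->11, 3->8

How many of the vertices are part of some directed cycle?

9

A vertex is on a directed cycle iff it belongs to a strongly connected component of size ≥ 2 (or has a self-loop).
The vertices on cycles are {1, 3, 6, 7, 8, 9, 11, 13, 14} — 9 in total.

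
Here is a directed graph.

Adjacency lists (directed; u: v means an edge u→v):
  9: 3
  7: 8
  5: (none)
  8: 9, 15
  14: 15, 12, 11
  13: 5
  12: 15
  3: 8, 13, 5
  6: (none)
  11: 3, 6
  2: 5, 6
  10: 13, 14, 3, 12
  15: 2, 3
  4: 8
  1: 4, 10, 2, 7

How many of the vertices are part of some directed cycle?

4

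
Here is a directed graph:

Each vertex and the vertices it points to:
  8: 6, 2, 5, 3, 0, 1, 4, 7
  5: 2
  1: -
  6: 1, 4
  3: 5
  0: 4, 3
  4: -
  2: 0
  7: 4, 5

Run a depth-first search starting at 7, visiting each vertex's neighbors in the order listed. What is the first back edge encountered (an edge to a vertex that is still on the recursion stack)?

3→5

DFS from 7 (visiting each vertex's neighbors in the order listed); mark gray on enter, black on exit:
7 gray
  4 gray
  4 black
  5 gray
    2 gray
      0 gray
        0→4: 4 black — skip
        3 gray
          3→5: 5 is gray → back edge
First back edge: 3 → 5.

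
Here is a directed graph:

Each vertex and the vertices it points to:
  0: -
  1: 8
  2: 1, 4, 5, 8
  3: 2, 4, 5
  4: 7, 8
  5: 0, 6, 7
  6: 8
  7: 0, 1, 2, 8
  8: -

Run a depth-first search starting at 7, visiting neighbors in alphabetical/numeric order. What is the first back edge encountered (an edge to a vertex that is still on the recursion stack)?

4->7

DFS from 7 (visiting neighbors in alphabetical/numeric order); mark gray on enter, black on exit:
7 gray
  0 gray
  0 black
  1 gray
    8 gray
    8 black
  1 black
  2 gray
    2→1: 1 black — skip
    4 gray
      4→7: 7 is gray → back edge
First back edge: 4 → 7.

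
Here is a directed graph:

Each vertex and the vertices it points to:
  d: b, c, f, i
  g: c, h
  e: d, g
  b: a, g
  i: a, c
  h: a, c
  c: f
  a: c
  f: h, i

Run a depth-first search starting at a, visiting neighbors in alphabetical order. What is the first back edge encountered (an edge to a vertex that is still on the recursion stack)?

h->a

DFS from a (visiting neighbors in alphabetical order); mark gray on enter, black on exit:
a gray
  c gray
    f gray
      h gray
        h→a: a is gray → back edge
First back edge: h → a.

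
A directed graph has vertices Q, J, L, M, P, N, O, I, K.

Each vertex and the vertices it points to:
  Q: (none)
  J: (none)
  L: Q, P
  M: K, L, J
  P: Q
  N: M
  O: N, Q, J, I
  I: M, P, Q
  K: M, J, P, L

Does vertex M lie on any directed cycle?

M is on a cycle iff M can reach itself via ≥1 edge.
M → K → M — yes.

Yes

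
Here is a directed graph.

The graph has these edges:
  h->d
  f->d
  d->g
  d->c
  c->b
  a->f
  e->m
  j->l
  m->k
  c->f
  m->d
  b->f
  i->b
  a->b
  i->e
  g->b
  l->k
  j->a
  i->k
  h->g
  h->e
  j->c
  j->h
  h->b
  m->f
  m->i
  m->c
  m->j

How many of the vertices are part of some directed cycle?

10

A vertex is on a directed cycle iff it belongs to a strongly connected component of size ≥ 2 (or has a self-loop).
The vertices on cycles are {b, c, d, e, f, g, h, i, j, m} — 10 in total.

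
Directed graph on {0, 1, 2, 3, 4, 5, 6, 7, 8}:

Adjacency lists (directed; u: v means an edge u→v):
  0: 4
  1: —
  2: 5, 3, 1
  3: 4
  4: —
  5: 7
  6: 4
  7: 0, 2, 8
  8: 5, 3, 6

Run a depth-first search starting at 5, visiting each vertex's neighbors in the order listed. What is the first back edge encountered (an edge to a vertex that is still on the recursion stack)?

DFS from 5 (visiting each vertex's neighbors in the order listed); mark gray on enter, black on exit:
5 gray
  7 gray
    0 gray
      4 gray
      4 black
    0 black
    2 gray
      2→5: 5 is gray → back edge
First back edge: 2 → 5.

2->5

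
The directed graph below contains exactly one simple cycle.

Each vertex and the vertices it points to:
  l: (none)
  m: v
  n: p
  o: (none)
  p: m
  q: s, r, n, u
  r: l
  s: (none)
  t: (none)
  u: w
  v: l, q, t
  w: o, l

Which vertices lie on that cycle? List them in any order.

m, n, p, q, v

DFS with gray/black marking from v:
v gray
  l gray
  l black
  q gray
    s gray
    s black
    r gray
      r→l: l black — skip
    r black
    n gray
      p gray
        m gray
          m→v: v is gray → back edge
Back edge closes the cycle v → q → n → p → m → v; its vertices are {m, n, p, q, v}.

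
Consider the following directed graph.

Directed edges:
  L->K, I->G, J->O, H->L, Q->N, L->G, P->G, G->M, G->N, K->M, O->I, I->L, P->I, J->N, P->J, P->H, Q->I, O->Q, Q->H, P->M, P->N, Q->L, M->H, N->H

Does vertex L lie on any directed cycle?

Yes

L is on a cycle iff L can reach itself via ≥1 edge.
L → K → M → H → L — yes.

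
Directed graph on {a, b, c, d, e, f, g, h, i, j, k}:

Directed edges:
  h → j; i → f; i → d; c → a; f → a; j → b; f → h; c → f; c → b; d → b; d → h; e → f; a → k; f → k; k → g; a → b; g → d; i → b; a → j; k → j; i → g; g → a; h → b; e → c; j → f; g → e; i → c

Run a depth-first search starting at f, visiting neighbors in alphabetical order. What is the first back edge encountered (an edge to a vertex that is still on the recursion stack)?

DFS from f (visiting neighbors in alphabetical order); mark gray on enter, black on exit:
f gray
  a gray
    b gray
    b black
    j gray
      j→b: b black — skip
      j→f: f is gray → back edge
First back edge: j → f.

j→f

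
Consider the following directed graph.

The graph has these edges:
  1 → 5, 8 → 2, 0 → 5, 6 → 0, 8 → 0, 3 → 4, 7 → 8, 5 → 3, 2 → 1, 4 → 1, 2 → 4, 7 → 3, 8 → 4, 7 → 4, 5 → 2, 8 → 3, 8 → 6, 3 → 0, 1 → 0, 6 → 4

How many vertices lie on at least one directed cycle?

6

A vertex is on a directed cycle iff it belongs to a strongly connected component of size ≥ 2 (or has a self-loop).
The vertices on cycles are {0, 1, 2, 3, 4, 5} — 6 in total.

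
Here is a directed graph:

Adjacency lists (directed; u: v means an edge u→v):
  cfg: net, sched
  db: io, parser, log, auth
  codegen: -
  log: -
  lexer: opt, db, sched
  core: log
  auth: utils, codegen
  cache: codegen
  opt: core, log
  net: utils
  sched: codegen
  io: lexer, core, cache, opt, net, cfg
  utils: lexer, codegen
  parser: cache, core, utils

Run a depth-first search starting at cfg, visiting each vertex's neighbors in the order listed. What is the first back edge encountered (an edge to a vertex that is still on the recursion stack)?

io->lexer

DFS from cfg (visiting each vertex's neighbors in the order listed); mark gray on enter, black on exit:
cfg gray
  net gray
    utils gray
      lexer gray
        opt gray
          core gray
            log gray
            log black
          core black
          opt→log: log black — skip
        opt black
        db gray
          io gray
            io→lexer: lexer is gray → back edge
First back edge: io → lexer.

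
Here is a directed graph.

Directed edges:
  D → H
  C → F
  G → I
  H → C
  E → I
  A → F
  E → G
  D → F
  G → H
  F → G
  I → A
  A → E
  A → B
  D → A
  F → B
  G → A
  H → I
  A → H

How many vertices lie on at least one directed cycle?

7

A vertex is on a directed cycle iff it belongs to a strongly connected component of size ≥ 2 (or has a self-loop).
The vertices on cycles are {A, C, E, F, G, H, I} — 7 in total.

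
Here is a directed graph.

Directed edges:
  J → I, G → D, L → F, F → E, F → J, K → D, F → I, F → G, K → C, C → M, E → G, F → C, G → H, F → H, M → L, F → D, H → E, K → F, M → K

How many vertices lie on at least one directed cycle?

8

A vertex is on a directed cycle iff it belongs to a strongly connected component of size ≥ 2 (or has a self-loop).
The vertices on cycles are {C, E, F, G, H, K, L, M} — 8 in total.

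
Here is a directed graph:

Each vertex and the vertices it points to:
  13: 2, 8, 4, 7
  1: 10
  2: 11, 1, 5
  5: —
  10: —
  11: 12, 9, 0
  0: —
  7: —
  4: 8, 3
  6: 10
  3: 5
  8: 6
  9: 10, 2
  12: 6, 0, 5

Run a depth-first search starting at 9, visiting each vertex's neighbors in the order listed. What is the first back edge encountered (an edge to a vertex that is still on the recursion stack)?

11->9

DFS from 9 (visiting each vertex's neighbors in the order listed); mark gray on enter, black on exit:
9 gray
  10 gray
  10 black
  2 gray
    11 gray
      12 gray
        6 gray
          6→10: 10 black — skip
        6 black
        0 gray
        0 black
        5 gray
        5 black
      12 black
      11→9: 9 is gray → back edge
First back edge: 11 → 9.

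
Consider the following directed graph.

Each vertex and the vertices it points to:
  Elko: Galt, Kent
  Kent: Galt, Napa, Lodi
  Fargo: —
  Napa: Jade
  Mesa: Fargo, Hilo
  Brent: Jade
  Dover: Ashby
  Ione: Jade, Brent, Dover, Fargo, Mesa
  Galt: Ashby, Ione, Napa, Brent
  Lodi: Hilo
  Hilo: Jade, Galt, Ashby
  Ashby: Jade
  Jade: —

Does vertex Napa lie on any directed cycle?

No

Napa lies on a cycle iff there is a path from Napa back to itself.
Exploring from Napa, it never reaches itself; equivalently, its strongly connected component is a singleton.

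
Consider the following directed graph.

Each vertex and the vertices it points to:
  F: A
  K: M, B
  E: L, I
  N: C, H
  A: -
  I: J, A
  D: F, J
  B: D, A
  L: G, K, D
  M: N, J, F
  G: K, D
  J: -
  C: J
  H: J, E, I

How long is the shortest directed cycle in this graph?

For each vertex v, BFS finds the shortest path from v back to v.
The shortest such closed walk is E → L → K → M → N → H → E, length 6.

6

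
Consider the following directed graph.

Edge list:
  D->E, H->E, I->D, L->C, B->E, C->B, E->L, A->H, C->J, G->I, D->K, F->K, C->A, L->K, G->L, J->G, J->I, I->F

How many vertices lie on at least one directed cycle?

10

A vertex is on a directed cycle iff it belongs to a strongly connected component of size ≥ 2 (or has a self-loop).
The vertices on cycles are {A, B, C, D, E, G, H, I, J, L} — 10 in total.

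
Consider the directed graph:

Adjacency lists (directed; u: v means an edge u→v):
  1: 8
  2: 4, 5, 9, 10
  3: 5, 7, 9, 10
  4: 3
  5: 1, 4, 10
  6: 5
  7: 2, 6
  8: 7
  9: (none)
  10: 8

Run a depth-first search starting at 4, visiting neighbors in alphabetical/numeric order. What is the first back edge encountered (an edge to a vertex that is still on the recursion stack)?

2→4

DFS from 4 (visiting neighbors in alphabetical/numeric order); mark gray on enter, black on exit:
4 gray
  3 gray
    5 gray
      1 gray
        8 gray
          7 gray
            2 gray
              2→4: 4 is gray → back edge
First back edge: 2 → 4.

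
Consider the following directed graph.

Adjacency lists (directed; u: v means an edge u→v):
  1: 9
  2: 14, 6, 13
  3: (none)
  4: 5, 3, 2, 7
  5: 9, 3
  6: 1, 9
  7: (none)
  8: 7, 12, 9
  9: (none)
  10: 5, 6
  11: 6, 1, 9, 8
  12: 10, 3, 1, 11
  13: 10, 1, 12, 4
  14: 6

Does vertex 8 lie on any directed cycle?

Yes

8 is on a cycle iff 8 can reach itself via ≥1 edge.
8 → 12 → 11 → 8 — yes.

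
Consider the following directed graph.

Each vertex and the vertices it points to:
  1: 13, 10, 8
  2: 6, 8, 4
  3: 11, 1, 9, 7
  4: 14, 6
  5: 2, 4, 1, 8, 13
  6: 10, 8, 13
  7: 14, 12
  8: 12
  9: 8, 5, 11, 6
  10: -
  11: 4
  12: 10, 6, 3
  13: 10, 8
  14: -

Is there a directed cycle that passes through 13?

13 is on a cycle iff 13 can reach itself via ≥1 edge.
13 → 8 → 12 → 6 → 13 — yes.

Yes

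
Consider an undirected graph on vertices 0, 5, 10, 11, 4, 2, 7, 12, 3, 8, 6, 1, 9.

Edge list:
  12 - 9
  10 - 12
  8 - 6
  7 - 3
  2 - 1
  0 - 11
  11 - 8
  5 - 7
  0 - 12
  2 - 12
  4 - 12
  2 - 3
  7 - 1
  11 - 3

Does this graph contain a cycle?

Yes

DFS, tracking each vertex's parent; an edge to a visited non-parent vertex closes a cycle.
Start from 9:
visit 9 (parent –)
  visit 12 (parent 9)
    visit 10 (parent 12)
      10–12: parent, skip
    visit 0 (parent 12)
      0–12: parent, skip
      visit 11 (parent 0)
        visit 3 (parent 11)
          visit 7 (parent 3)
            visit 1 (parent 7)
              1–7: parent, skip
              visit 2 (parent 1)
                2–12: 12 visited and ≠ parent → cycle
Cycle: 12 – 0 – 11 – 3 – 7 – 1 – 2 – 12.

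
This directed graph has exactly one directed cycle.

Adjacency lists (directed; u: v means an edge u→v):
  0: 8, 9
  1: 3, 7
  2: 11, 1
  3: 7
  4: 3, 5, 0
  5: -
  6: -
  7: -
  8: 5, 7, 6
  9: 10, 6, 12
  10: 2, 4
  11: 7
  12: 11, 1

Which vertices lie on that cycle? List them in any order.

0, 4, 9, 10

DFS with gray/black marking from 4:
4 gray
  3 gray
    7 gray
    7 black
  3 black
  5 gray
  5 black
  0 gray
    8 gray
      8→5: 5 black — skip
      8→7: 7 black — skip
      6 gray
      6 black
    8 black
    9 gray
      10 gray
        2 gray
          11 gray
            11→7: 7 black — skip
          11 black
          1 gray
            1→3: 3 black — skip
            1→7: 7 black — skip
          1 black
        2 black
        10→4: 4 is gray → back edge
Back edge closes the cycle 4 → 0 → 9 → 10 → 4; its vertices are {0, 4, 9, 10}.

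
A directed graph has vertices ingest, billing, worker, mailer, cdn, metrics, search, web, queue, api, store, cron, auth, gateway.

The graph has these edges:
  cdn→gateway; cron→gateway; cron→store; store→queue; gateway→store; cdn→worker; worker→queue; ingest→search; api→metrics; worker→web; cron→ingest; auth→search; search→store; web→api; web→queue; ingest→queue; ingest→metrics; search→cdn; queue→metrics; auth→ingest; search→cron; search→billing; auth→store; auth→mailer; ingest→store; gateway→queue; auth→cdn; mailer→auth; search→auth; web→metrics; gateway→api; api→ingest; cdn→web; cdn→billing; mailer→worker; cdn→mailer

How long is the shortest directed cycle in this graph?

2

For each vertex v, BFS finds the shortest path from v back to v.
The shortest such closed walk is search → auth → search, length 2.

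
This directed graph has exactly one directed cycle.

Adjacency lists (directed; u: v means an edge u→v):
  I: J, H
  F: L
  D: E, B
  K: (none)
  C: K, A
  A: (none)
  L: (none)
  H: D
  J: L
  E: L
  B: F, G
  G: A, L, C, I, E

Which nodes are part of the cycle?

DFS with gray/black marking from B:
B gray
  F gray
    L gray
    L black
  F black
  G gray
    A gray
    A black
    G→L: L black — skip
    C gray
      K gray
      K black
      C→A: A black — skip
    C black
    I gray
      J gray
        J→L: L black — skip
      J black
      H gray
        D gray
          E gray
            E→L: L black — skip
          E black
          D→B: B is gray → back edge
Back edge closes the cycle B → G → I → H → D → B; its vertices are {B, D, G, H, I}.

B, D, G, H, I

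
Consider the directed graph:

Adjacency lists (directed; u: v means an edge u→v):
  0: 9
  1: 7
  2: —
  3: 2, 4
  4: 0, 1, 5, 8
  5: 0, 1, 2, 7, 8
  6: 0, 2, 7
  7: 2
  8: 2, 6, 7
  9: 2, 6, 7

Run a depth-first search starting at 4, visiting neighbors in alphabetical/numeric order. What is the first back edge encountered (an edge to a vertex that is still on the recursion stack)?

6->0

DFS from 4 (visiting neighbors in alphabetical/numeric order); mark gray on enter, black on exit:
4 gray
  0 gray
    9 gray
      2 gray
      2 black
      6 gray
        6→0: 0 is gray → back edge
First back edge: 6 → 0.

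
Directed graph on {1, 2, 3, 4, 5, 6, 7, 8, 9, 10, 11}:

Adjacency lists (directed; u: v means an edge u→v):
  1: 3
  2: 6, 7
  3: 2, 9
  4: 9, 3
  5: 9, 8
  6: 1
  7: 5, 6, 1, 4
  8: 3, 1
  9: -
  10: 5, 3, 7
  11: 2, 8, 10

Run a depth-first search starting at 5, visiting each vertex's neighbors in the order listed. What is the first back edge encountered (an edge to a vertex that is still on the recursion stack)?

1→3

DFS from 5 (visiting each vertex's neighbors in the order listed); mark gray on enter, black on exit:
5 gray
  9 gray
  9 black
  8 gray
    3 gray
      2 gray
        6 gray
          1 gray
            1→3: 3 is gray → back edge
First back edge: 1 → 3.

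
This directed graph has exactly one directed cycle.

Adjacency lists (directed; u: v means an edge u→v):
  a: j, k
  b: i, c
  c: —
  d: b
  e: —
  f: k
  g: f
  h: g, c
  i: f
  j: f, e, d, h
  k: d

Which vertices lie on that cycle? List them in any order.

b, d, f, i, k

DFS with gray/black marking from d:
d gray
  b gray
    i gray
      f gray
        k gray
          k→d: d is gray → back edge
Back edge closes the cycle d → b → i → f → k → d; its vertices are {b, d, f, i, k}.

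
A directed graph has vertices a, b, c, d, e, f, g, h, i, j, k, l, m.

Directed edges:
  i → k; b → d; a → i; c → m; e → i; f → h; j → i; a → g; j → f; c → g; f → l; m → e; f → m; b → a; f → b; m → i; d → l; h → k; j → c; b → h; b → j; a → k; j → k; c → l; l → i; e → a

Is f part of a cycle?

f is on a cycle iff f can reach itself via ≥1 edge.
f → b → j → f — yes.

Yes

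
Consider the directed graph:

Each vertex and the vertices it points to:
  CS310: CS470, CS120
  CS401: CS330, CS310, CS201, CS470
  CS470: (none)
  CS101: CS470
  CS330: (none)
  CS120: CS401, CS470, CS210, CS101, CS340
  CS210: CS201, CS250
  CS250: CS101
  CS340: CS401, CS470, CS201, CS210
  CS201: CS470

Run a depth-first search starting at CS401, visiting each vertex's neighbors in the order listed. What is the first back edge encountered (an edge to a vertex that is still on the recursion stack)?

CS120->CS401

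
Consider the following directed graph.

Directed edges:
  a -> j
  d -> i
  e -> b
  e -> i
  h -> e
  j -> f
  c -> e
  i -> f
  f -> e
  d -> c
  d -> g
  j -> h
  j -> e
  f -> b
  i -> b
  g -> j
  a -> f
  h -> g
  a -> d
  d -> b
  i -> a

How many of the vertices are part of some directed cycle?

9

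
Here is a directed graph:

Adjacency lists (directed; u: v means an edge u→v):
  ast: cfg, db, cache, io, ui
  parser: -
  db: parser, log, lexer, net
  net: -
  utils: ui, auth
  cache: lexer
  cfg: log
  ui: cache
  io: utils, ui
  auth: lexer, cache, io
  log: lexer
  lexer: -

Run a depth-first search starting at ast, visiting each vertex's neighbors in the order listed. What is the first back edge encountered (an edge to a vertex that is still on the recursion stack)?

DFS from ast (visiting each vertex's neighbors in the order listed); mark gray on enter, black on exit:
ast gray
  cfg gray
    log gray
      lexer gray
      lexer black
    log black
  cfg black
  db gray
    parser gray
    parser black
    db→log: log black — skip
    db→lexer: lexer black — skip
    net gray
    net black
  db black
  cache gray
    cache→lexer: lexer black — skip
  cache black
  io gray
    utils gray
      ui gray
        ui→cache: cache black — skip
      ui black
      auth gray
        auth→lexer: lexer black — skip
        auth→cache: cache black — skip
        auth→io: io is gray → back edge
First back edge: auth → io.

auth->io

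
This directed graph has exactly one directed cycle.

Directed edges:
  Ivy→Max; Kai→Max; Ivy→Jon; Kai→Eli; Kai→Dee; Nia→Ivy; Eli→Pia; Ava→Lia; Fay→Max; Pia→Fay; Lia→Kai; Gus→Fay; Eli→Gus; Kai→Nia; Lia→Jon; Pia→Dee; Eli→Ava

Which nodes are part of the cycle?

Ava, Eli, Kai, Lia

DFS with gray/black marking from Kai:
Kai gray
  Max gray
  Max black
  Eli gray
    Gus gray
      Fay gray
        Fay→Max: Max black — skip
      Fay black
    Gus black
    Ava gray
      Lia gray
        Lia→Kai: Kai is gray → back edge
Back edge closes the cycle Kai → Eli → Ava → Lia → Kai; its vertices are {Ava, Eli, Kai, Lia}.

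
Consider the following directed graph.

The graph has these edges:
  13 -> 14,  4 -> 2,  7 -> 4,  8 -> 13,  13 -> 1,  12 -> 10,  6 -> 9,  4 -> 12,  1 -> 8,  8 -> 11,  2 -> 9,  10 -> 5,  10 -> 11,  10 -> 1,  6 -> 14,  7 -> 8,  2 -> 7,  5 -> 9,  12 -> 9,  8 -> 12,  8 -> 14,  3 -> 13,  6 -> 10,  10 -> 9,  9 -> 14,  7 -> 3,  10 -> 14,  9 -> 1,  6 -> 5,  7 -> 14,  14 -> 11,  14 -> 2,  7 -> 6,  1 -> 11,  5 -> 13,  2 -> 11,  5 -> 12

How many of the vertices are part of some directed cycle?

13

A vertex is on a directed cycle iff it belongs to a strongly connected component of size ≥ 2 (or has a self-loop).
The vertices on cycles are {1, 2, 3, 4, 5, 6, 7, 8, 9, 10, 12, 13, 14} — 13 in total.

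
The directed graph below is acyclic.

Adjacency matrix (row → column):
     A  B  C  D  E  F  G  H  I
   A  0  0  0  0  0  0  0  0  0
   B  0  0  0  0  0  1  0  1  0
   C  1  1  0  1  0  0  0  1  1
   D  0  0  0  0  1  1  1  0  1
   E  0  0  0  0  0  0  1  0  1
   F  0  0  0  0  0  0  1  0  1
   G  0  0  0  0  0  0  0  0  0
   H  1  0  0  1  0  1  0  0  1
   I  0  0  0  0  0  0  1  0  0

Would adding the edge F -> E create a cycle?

No

Adding F→E creates a cycle iff E can already reach F.
Explore from E: no path reaches F. The graph stays acyclic.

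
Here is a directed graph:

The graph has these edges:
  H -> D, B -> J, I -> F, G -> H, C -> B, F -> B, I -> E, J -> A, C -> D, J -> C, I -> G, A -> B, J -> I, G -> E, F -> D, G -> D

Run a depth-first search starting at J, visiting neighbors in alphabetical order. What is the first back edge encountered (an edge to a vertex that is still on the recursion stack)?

B→J

DFS from J (visiting neighbors in alphabetical order); mark gray on enter, black on exit:
J gray
  A gray
    B gray
      B→J: J is gray → back edge
First back edge: B → J.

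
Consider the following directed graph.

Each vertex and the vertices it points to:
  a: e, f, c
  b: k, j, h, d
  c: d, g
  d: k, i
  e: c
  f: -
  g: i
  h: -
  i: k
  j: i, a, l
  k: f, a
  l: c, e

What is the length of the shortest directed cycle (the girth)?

4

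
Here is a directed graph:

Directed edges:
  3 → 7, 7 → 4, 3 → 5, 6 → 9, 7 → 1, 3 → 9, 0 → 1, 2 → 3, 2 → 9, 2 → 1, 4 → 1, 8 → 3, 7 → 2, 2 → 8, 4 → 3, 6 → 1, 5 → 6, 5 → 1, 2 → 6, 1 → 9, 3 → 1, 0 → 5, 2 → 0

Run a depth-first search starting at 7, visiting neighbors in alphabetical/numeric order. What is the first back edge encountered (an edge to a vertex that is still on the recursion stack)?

DFS from 7 (visiting neighbors in alphabetical/numeric order); mark gray on enter, black on exit:
7 gray
  1 gray
    9 gray
    9 black
  1 black
  2 gray
    0 gray
      0→1: 1 black — skip
      5 gray
        5→1: 1 black — skip
        6 gray
          6→1: 1 black — skip
          6→9: 9 black — skip
        6 black
      5 black
    0 black
    2→1: 1 black — skip
    3 gray
      3→1: 1 black — skip
      3→5: 5 black — skip
      3→7: 7 is gray → back edge
First back edge: 3 → 7.

3->7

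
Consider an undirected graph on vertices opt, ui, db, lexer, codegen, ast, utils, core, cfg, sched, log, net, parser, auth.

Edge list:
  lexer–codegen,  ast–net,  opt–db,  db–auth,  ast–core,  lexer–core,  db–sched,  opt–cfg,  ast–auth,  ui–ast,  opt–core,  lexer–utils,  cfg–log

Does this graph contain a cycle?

Yes

DFS, tracking each vertex's parent; an edge to a visited non-parent vertex closes a cycle.
Start from utils:
visit utils (parent –)
  visit lexer (parent utils)
    lexer–utils: parent, skip
    visit codegen (parent lexer)
      codegen–lexer: parent, skip
    visit core (parent lexer)
      core–lexer: parent, skip
      visit ast (parent core)
        visit ui (parent ast)
          ui–ast: parent, skip
        ast–core: parent, skip
        visit auth (parent ast)
          visit db (parent auth)
            visit opt (parent db)
              visit cfg (parent opt)
                visit log (parent cfg)
                  log–cfg: parent, skip
                cfg–opt: parent, skip
              opt–core: core visited and ≠ parent → cycle
Cycle: core – ast – auth – db – opt – core.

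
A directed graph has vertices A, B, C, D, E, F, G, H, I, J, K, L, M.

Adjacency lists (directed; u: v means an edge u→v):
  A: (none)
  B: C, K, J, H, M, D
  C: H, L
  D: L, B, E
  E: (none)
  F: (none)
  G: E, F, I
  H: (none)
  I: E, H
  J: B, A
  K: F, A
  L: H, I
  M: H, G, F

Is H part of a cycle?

H lies on a cycle iff there is a path from H back to itself.
Exploring from H, it never reaches itself; equivalently, its strongly connected component is a singleton.

No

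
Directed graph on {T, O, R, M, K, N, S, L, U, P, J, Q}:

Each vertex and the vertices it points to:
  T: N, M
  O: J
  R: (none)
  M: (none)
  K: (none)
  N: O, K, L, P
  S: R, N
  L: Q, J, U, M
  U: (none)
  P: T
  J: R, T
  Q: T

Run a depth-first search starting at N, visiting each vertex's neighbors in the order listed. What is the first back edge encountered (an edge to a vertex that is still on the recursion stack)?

T→N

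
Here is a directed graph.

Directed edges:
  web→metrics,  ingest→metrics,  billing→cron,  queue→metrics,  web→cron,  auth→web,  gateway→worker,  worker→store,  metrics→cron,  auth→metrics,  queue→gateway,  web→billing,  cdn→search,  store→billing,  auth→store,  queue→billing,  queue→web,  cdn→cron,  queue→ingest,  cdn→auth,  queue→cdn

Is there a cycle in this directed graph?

No

DFS with white/gray/black marking, starting from metrics:
metrics gray
  cron gray
  cron black
metrics black
billing gray
  billing→cron: cron black — skip
billing black
worker gray
  store gray
    store→billing: billing black — skip
  store black
worker black
search gray
search black
ingest gray
  ingest→metrics: metrics black — skip
ingest black
cdn gray
  auth gray
    auth→store: store black — skip
    web gray
      web→billing: billing black — skip
      web→metrics: metrics black — skip
      web→cron: cron black — skip
    web black
    auth→metrics: metrics black — skip
  auth black
  cdn→cron: cron black — skip
  cdn→search: search black — skip
cdn black
gateway gray
  gateway→worker: worker black — skip
gateway black
queue gray
  queue→metrics: metrics black — skip
  queue→ingest: ingest black — skip
  queue→gateway: gateway black — skip
  queue→web: web black — skip
  queue→billing: billing black — skip
  queue→cdn: cdn black — skip
queue black
Every edge goes to a white or black vertex — no back edge, so the graph is acyclic.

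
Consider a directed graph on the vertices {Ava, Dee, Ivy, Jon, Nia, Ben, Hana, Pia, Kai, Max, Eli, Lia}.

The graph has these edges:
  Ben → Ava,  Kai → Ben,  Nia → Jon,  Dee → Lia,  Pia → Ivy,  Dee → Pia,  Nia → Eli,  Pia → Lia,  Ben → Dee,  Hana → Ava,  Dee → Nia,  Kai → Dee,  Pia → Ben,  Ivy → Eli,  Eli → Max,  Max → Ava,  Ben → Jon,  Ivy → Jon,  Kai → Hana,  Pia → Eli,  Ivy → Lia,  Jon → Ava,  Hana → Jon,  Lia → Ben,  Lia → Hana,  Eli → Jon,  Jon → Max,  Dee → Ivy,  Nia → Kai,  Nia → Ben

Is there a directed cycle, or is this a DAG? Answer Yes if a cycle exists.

DFS with white/gray/black marking, starting from Hana:
Hana gray
  Jon gray
    Ava gray
    Ava black
    Max gray
      Max→Ava: Ava black — skip
    Max black
  Jon black
  Hana→Ava: Ava black — skip
Hana black
Dee gray
  Ivy gray
    Ivy→Jon: Jon black — skip
    Lia gray
      Ben gray
        Ben→Ava: Ava black — skip
        Ben→Dee: Dee is gray → back edge
Back edge found, so a cycle exists: Dee → Ivy → Lia → Ben → Dee.

Yes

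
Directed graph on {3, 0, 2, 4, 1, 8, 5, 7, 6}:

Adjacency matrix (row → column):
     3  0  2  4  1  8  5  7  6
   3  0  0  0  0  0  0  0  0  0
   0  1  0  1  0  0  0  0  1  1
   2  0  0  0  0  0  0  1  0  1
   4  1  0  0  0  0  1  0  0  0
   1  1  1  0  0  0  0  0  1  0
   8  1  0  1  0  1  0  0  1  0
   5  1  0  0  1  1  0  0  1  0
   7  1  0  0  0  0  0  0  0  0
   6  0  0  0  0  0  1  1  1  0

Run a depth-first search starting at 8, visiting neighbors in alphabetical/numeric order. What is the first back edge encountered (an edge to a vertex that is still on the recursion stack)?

5->1

DFS from 8 (visiting neighbors in alphabetical/numeric order); mark gray on enter, black on exit:
8 gray
  1 gray
    0 gray
      2 gray
        5 gray
          5→1: 1 is gray → back edge
First back edge: 5 → 1.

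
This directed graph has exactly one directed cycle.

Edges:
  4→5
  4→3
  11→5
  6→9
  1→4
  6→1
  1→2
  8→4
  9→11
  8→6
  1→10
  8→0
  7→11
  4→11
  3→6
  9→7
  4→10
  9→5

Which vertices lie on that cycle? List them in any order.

1, 3, 4, 6

DFS with gray/black marking from 6:
6 gray
  1 gray
    2 gray
    2 black
    10 gray
    10 black
    4 gray
      3 gray
        3→6: 6 is gray → back edge
Back edge closes the cycle 6 → 1 → 4 → 3 → 6; its vertices are {1, 3, 4, 6}.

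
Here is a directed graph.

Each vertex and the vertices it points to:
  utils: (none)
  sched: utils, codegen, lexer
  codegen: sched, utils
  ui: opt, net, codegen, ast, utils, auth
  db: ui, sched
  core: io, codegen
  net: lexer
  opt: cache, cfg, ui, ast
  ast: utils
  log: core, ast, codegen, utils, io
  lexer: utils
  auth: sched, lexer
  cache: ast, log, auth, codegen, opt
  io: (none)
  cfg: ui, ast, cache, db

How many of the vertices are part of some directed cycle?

7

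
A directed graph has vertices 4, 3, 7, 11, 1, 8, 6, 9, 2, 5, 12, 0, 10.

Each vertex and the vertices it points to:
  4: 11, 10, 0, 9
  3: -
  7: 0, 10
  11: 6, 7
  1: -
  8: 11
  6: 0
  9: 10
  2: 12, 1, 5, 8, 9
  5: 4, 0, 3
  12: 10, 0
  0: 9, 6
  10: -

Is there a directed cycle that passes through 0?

Yes

0 is on a cycle iff 0 can reach itself via ≥1 edge.
0 → 6 → 0 — yes.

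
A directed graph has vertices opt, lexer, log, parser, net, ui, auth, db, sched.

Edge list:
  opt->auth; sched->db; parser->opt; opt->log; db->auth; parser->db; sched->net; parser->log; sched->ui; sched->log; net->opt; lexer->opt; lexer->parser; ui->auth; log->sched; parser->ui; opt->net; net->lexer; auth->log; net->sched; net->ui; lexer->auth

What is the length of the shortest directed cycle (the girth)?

2

For each vertex v, BFS finds the shortest path from v back to v.
The shortest such closed walk is net → opt → net, length 2.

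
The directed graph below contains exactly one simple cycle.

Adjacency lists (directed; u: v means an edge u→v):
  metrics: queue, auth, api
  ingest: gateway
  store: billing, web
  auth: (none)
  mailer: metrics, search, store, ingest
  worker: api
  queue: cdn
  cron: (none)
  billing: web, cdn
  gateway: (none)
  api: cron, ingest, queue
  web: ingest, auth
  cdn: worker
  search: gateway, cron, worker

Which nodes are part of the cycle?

DFS with gray/black marking from worker:
worker gray
  api gray
    cron gray
    cron black
    ingest gray
      gateway gray
      gateway black
    ingest black
    queue gray
      cdn gray
        cdn→worker: worker is gray → back edge
Back edge closes the cycle worker → api → queue → cdn → worker; its vertices are {api, cdn, queue, worker}.

api, cdn, queue, worker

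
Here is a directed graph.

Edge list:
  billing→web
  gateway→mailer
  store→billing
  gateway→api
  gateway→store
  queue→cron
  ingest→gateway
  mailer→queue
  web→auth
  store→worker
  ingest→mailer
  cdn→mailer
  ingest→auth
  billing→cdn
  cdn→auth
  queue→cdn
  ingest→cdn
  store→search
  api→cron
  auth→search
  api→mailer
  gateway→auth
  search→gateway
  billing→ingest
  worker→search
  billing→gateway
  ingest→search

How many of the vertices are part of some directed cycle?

12

A vertex is on a directed cycle iff it belongs to a strongly connected component of size ≥ 2 (or has a self-loop).
The vertices on cycles are {api, cdn, web, auth, queue, store, ingest, mailer, search, worker, billing, gateway} — 12 in total.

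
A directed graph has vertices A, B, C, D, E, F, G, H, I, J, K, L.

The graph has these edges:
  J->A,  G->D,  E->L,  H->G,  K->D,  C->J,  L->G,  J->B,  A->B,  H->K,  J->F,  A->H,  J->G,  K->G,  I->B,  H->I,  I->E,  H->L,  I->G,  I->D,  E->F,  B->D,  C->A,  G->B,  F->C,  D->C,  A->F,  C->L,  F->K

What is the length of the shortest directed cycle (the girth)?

For each vertex v, BFS finds the shortest path from v back to v.
The shortest such closed walk is C → A → F → C, length 3.

3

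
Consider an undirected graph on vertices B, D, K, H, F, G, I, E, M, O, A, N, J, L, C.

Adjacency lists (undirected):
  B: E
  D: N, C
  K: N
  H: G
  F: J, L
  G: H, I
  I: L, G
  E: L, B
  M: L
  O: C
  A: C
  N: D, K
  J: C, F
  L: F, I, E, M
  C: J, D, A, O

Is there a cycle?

DFS, tracking each vertex's parent; an edge to a visited non-parent vertex closes a cycle.
Start from D:
visit D (parent –)
  visit N (parent D)
    N–D: parent, skip
    visit K (parent N)
      K–N: parent, skip
  visit C (parent D)
    visit J (parent C)
      J–C: parent, skip
      visit F (parent J)
        F–J: parent, skip
        visit L (parent F)
          L–F: parent, skip
          visit I (parent L)
            I–L: parent, skip
            visit G (parent I)
              visit H (parent G)
                H–G: parent, skip
              G–I: parent, skip
          visit E (parent L)
            E–L: parent, skip
            visit B (parent E)
              B–E: parent, skip
          visit M (parent L)
            M–L: parent, skip
    C–D: parent, skip
    visit A (parent C)
      A–C: parent, skip
    visit O (parent C)
      O–C: parent, skip
No non-parent visited neighbor found — the graph is a forest.

No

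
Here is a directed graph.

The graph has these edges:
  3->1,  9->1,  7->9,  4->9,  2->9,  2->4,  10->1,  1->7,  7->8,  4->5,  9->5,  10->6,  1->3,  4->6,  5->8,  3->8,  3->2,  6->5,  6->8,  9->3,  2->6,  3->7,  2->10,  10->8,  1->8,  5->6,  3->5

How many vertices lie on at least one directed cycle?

A vertex is on a directed cycle iff it belongs to a strongly connected component of size ≥ 2 (or has a self-loop).
The vertices on cycles are {1, 2, 3, 4, 5, 6, 7, 9, 10} — 9 in total.

9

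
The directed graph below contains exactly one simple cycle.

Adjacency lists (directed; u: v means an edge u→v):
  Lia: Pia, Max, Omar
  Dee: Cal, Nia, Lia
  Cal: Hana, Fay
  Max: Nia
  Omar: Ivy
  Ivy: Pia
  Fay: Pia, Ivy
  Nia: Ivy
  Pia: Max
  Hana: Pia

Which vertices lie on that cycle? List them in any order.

DFS with gray/black marking from Max:
Max gray
  Nia gray
    Ivy gray
      Pia gray
        Pia→Max: Max is gray → back edge
Back edge closes the cycle Max → Nia → Ivy → Pia → Max; its vertices are {Ivy, Max, Nia, Pia}.

Ivy, Max, Nia, Pia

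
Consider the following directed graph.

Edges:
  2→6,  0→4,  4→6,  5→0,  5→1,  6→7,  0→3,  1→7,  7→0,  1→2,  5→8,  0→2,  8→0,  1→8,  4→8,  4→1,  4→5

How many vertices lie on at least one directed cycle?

A vertex is on a directed cycle iff it belongs to a strongly connected component of size ≥ 2 (or has a self-loop).
The vertices on cycles are {0, 1, 2, 4, 5, 6, 7, 8} — 8 in total.

8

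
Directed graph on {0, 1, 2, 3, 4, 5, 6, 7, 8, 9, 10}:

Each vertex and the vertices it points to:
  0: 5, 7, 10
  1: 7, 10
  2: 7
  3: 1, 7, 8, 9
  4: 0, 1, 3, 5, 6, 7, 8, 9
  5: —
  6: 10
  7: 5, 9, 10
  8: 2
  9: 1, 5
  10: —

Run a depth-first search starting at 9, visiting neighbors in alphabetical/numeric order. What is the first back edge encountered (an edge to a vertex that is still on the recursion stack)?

DFS from 9 (visiting neighbors in alphabetical/numeric order); mark gray on enter, black on exit:
9 gray
  1 gray
    7 gray
      5 gray
      5 black
      7→9: 9 is gray → back edge
First back edge: 7 → 9.

7->9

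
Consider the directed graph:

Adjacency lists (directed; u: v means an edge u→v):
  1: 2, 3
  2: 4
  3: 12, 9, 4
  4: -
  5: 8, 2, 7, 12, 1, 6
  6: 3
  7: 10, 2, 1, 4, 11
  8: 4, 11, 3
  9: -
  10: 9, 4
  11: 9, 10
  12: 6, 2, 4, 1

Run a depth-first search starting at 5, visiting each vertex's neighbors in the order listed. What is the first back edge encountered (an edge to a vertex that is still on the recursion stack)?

6->3

DFS from 5 (visiting each vertex's neighbors in the order listed); mark gray on enter, black on exit:
5 gray
  8 gray
    4 gray
    4 black
    11 gray
      9 gray
      9 black
      10 gray
        10→9: 9 black — skip
        10→4: 4 black — skip
      10 black
    11 black
    3 gray
      12 gray
        6 gray
          6→3: 3 is gray → back edge
First back edge: 6 → 3.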